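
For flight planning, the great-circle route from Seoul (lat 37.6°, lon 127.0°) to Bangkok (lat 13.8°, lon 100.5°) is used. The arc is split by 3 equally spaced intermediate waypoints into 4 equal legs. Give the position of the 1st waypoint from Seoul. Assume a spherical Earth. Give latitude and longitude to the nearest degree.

≈ lat 32°, lon 119°

Write both endpoints as unit vectors p₁, p₂ with components (cos φ cos λ, cos φ sin λ, sin φ).
The central angle between the endpoints is δ = arccos(p₁·p₂) ≈ 0.584 rad (33.5°).
Interpolate at f = 1/4 with slerp weights a = sin((1−f)δ)/sin δ ≈ 0.769, b = sin(fδ)/sin δ ≈ 0.264.
p = a·p₁ + b·p₂ ≈ (-0.413, 0.739, 0.532); φ = arcsin(p_z) ≈ 32.16°, λ = atan2(p_y, p_x) ≈ 119.24°.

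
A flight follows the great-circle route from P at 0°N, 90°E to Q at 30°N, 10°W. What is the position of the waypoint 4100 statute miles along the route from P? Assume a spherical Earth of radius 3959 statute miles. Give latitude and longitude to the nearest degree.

≈ 26°N, 34°E

The haversine formula gives a central angle δ ≈ 1.722 rad (98.6°) between the endpoints. The total great-circle distance is δ·R ≈ 1.722 × 3959 ≈ 6816 mi, so the target fraction is f = 4100/6816 ≈ 0.601.
Interpolate at f ≈ 0.601 with slerp weights a = sin((1−f)δ)/sin δ ≈ 0.641, b = sin(fδ)/sin δ ≈ 0.870.
p = a·p₁ + b·p₂ ≈ (0.742, 0.510, 0.435); φ = arcsin(p_z) ≈ 25.79°, λ = atan2(p_y, p_x) ≈ 34.50°.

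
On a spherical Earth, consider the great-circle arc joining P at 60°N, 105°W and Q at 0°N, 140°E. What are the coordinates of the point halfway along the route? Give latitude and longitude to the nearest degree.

≈ 44°N, 170°E

Write both endpoints as unit vectors p₁, p₂ with components (cos φ cos λ, cos φ sin λ, sin φ).
The central angle between the endpoints is δ = arccos(p₁·p₂) ≈ 1.784 rad (102.2°).
Interpolate at f = 1/2 with slerp weights a = sin((1−f)δ)/sin δ ≈ 0.796, b = sin(fδ)/sin δ ≈ 0.796.
p = a·p₁ + b·p₂ ≈ (-0.713, 0.127, 0.690); φ = arcsin(p_z) ≈ 43.59°, λ = atan2(p_y, p_x) ≈ 169.88°.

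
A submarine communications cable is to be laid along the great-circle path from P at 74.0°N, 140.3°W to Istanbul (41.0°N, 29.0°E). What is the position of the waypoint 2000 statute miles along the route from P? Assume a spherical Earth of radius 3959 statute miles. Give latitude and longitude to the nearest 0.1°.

≈ 76.6°N, 20.8°E

Write both endpoints as unit vectors p₁, p₂ with components (cos φ cos λ, cos φ sin λ, sin φ).
The central angle between the endpoints is δ = arccos(p₁·p₂) ≈ 1.130 rad (64.8°). The total great-circle distance is δ·R ≈ 1.130 × 3959 ≈ 4476 mi, so the target fraction is f = 2000/4476 ≈ 0.447.
Interpolate at f ≈ 0.447 with slerp weights a = sin((1−f)δ)/sin δ ≈ 0.647, b = sin(fδ)/sin δ ≈ 0.535.
p = a·p₁ + b·p₂ ≈ (0.216, 0.082, 0.973); φ = arcsin(p_z) ≈ 76.65°, λ = atan2(p_y, p_x) ≈ 20.75°.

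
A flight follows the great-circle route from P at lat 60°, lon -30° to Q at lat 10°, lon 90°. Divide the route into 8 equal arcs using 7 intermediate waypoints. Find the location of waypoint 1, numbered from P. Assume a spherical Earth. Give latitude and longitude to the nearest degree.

≈ lat 64°, lon -6°

The haversine formula gives a central angle δ ≈ 1.667 rad (95.5°) between the endpoints.
Interpolate at f = 1/8 with slerp weights a = sin((1−f)δ)/sin δ ≈ 0.998, b = sin(fδ)/sin δ ≈ 0.208.
p = a·p₁ + b·p₂ ≈ (0.432, -0.045, 0.901); φ = arcsin(p_z) ≈ 64.24°, λ = atan2(p_y, p_x) ≈ -5.93°.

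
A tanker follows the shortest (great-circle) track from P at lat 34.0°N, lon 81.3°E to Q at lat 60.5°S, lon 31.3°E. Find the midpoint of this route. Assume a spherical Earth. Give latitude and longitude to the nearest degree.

From cos δ = sin φ₁ sin φ₂ + cos φ₁ cos φ₂ cos Δλ, the central angle is δ ≈ 1.797 rad (103.0°).
Interpolate at f = 1/2 with slerp weights a = sin((1−f)δ)/sin δ ≈ 0.803, b = sin(fδ)/sin δ ≈ 0.803.
p = a·p₁ + b·p₂ ≈ (0.438, 0.863, -0.250); φ = arcsin(p_z) ≈ -14.47°, λ = atan2(p_y, p_x) ≈ 63.07°.

≈ lat 14°S, lon 63°E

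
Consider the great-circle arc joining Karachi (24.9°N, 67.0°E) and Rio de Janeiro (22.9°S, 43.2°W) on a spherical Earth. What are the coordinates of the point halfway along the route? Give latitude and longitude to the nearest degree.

≈ 2°N, 11°E

Write both endpoints as unit vectors p₁, p₂ with components (cos φ cos λ, cos φ sin λ, sin φ).
The central angle between the endpoints is δ = arccos(p₁·p₂) ≈ 2.040 rad (116.9°).
Interpolate at f = 1/2 with slerp weights a = sin((1−f)δ)/sin δ ≈ 0.956, b = sin(fδ)/sin δ ≈ 0.956.
p = a·p₁ + b·p₂ ≈ (0.980, 0.195, 0.030); φ = arcsin(p_z) ≈ 1.75°, λ = atan2(p_y, p_x) ≈ 11.26°.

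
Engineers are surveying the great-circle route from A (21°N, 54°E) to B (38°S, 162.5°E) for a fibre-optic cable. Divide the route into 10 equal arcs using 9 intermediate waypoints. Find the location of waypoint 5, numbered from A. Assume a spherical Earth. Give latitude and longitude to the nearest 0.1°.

Write both endpoints as unit vectors p₁, p₂ with components (cos φ cos λ, cos φ sin λ, sin φ).
The central angle between the endpoints is δ = arccos(p₁·p₂) ≈ 2.042 rad (117.0°).
Interpolate at f = 5/10 with slerp weights a = sin((1−f)δ)/sin δ ≈ 0.957, b = sin(fδ)/sin δ ≈ 0.957.
p = a·p₁ + b·p₂ ≈ (-0.194, 0.950, -0.246); φ = arcsin(p_z) ≈ -14.25°, λ = atan2(p_y, p_x) ≈ 101.55°.

≈ (14.3°S, 101.6°E)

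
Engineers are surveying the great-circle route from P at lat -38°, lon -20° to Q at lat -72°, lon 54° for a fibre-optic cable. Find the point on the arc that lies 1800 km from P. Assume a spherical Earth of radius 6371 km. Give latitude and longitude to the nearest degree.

≈ lat -52°, lon -10°

Convert each endpoint to a unit vector on the sphere (x = cos φ cos λ, y = cos φ sin λ, z = sin φ).
The central angle between the endpoints is δ = arccos(p₁·p₂) ≈ 0.860 rad (49.3°). The total great-circle distance is δ·R ≈ 0.860 × 6371 ≈ 5477 km, so the target fraction is f = 1800/5477 ≈ 0.329.
Interpolate at f ≈ 0.329 with slerp weights a = sin((1−f)δ)/sin δ ≈ 0.720, b = sin(fδ)/sin δ ≈ 0.368.
p = a·p₁ + b·p₂ ≈ (0.600, -0.102, -0.793); φ = arcsin(p_z) ≈ -52.50°, λ = atan2(p_y, p_x) ≈ -9.66°.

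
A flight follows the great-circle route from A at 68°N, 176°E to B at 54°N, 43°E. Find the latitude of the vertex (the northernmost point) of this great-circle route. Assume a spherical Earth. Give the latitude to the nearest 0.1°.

The great circle lies in the plane with unit normal n̂ = (p₁ × p₂)/|p₁ × p₂|.
Here n̂_z ≈ -0.201; the vertex latitude is φ_max = arccos|n̂_z| ≈ 78.4°.
Check via Clairaut: cos φ_max = |cos φ₁| · sin C = cos(68.0°)·sin(32.5°) ≈ 0.201, again giving ≈ 78.4°.

≈ 78.4°N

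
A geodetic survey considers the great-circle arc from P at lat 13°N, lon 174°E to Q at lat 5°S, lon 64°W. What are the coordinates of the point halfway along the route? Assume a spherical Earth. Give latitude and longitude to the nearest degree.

≈ lat 8°N, lon 124°W

Write both endpoints as unit vectors p₁, p₂ with components (cos φ cos λ, cos φ sin λ, sin φ).
The central angle between the endpoints is δ = arccos(p₁·p₂) ≈ 2.134 rad (122.3°).
Interpolate at f = 1/2 with slerp weights a = sin((1−f)δ)/sin δ ≈ 1.036, b = sin(fδ)/sin δ ≈ 1.036.
p = a·p₁ + b·p₂ ≈ (-0.551, -0.822, 0.143); φ = arcsin(p_z) ≈ 8.21°, λ = atan2(p_y, p_x) ≈ -123.86°.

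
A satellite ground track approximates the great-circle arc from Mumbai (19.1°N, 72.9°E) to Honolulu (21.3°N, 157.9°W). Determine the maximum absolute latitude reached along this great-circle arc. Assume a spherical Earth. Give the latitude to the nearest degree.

≈ 41°N

The great circle lies in the plane with unit normal n̂ = (p₁ × p₂)/|p₁ × p₂|.
Here n̂_z ≈ +0.759; the vertex latitude is φ_max = arccos|n̂_z| ≈ 40.6°.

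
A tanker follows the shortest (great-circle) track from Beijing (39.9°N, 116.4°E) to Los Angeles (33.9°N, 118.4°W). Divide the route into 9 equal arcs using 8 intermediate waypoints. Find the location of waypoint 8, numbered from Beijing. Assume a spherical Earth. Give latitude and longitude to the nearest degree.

≈ (41°N, 127°W)

The haversine formula gives a central angle δ ≈ 1.580 rad (90.5°) between the endpoints.
Interpolate at f = 8/9 with slerp weights a = sin((1−f)δ)/sin δ ≈ 0.175, b = sin(fδ)/sin δ ≈ 0.986.
p = a·p₁ + b·p₂ ≈ (-0.449, -0.600, 0.662); φ = arcsin(p_z) ≈ 41.46°, λ = atan2(p_y, p_x) ≈ -126.80°.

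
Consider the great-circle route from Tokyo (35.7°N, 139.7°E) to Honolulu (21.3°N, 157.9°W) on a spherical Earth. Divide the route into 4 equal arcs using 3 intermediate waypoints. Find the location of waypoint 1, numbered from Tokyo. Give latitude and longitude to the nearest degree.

Write both endpoints as unit vectors p₁, p₂ with components (cos φ cos λ, cos φ sin λ, sin φ).
The central angle between the endpoints is δ = arccos(p₁·p₂) ≈ 0.973 rad (55.8°).
Interpolate at f = 1/4 with slerp weights a = sin((1−f)δ)/sin δ ≈ 0.807, b = sin(fδ)/sin δ ≈ 0.291.
p = a·p₁ + b·p₂ ≈ (-0.751, 0.322, 0.577); φ = arcsin(p_z) ≈ 35.21°, λ = atan2(p_y, p_x) ≈ 156.83°.

≈ (35°N, 157°E)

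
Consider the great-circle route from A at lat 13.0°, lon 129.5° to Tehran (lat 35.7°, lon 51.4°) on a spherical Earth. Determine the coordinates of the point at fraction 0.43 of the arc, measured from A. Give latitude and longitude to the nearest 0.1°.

≈ lat 28.3°, lon 100.1°

Write both endpoints as unit vectors p₁, p₂ with components (cos φ cos λ, cos φ sin λ, sin φ).
The central angle between the endpoints is δ = arccos(p₁·p₂) ≈ 1.272 rad (72.9°).
Interpolate at f = 0.43 with slerp weights a = sin((1−f)δ)/sin δ ≈ 0.694, b = sin(fδ)/sin δ ≈ 0.544.
p = a·p₁ + b·p₂ ≈ (-0.154, 0.867, 0.474); φ = arcsin(p_z) ≈ 28.27°, λ = atan2(p_y, p_x) ≈ 100.09°.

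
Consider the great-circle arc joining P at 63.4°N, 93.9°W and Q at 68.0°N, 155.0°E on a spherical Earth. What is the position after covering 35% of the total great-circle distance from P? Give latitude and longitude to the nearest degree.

Convert each endpoint to a unit vector on the sphere (x = cos φ cos λ, y = cos φ sin λ, z = sin φ).
The central angle between the endpoints is δ = arccos(p₁·p₂) ≈ 0.694 rad (39.8°).
Interpolate at f = 0.35 with slerp weights a = sin((1−f)δ)/sin δ ≈ 0.682, b = sin(fδ)/sin δ ≈ 0.376.
p = a·p₁ + b·p₂ ≈ (-0.148, -0.245, 0.958); φ = arcsin(p_z) ≈ 73.36°, λ = atan2(p_y, p_x) ≈ -121.21°.

≈ 73°N, 121°W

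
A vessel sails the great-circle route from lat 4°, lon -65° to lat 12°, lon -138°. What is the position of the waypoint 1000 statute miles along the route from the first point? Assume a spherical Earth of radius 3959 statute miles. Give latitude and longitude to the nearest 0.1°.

≈ lat 6.7°, lon -79.3°

Convert each endpoint to a unit vector on the sphere (x = cos φ cos λ, y = cos φ sin λ, z = sin φ).
The central angle between the endpoints is δ = arccos(p₁·p₂) ≈ 1.266 rad (72.6°). The total great-circle distance is δ·R ≈ 1.266 × 3959 ≈ 5013 mi, so the target fraction is f = 1000/5013 ≈ 0.199.
Interpolate at f ≈ 0.199 with slerp weights a = sin((1−f)δ)/sin δ ≈ 0.890, b = sin(fδ)/sin δ ≈ 0.262.
p = a·p₁ + b·p₂ ≈ (0.185, -0.976, 0.117); φ = arcsin(p_z) ≈ 6.69°, λ = atan2(p_y, p_x) ≈ -79.28°.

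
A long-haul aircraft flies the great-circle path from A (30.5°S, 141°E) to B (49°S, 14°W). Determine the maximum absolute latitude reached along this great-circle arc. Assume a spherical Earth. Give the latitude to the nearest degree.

≈ 76°S

The great circle lies in the plane with unit normal n̂ = (p₁ × p₂)/|p₁ × p₂|.
Here n̂_z ≈ -0.241; the vertex latitude is φ_max = arccos|n̂_z| ≈ 76.1°.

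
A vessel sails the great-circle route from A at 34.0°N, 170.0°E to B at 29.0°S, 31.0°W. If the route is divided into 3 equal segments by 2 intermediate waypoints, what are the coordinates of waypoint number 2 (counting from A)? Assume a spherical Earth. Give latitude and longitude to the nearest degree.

From cos δ = sin φ₁ sin φ₂ + cos φ₁ cos φ₂ cos Δλ, the central angle is δ ≈ 2.818 rad (161.4°).
Interpolate at f = 2/3 with slerp weights a = sin((1−f)δ)/sin δ ≈ 2.537, b = sin(fδ)/sin δ ≈ 2.995.
p = a·p₁ + b·p₂ ≈ (0.174, -0.984, -0.034); φ = arcsin(p_z) ≈ -1.93°, λ = atan2(p_y, p_x) ≈ -79.95°.

≈ 2°S, 80°W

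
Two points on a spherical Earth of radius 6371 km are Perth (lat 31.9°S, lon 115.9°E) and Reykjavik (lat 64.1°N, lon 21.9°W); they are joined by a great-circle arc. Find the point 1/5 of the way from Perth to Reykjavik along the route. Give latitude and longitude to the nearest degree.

Write both endpoints as unit vectors p₁, p₂ with components (cos φ cos λ, cos φ sin λ, sin φ).
The central angle between the endpoints is δ = arccos(p₁·p₂) ≈ 2.419 rad (138.6°).
Interpolate at f = 1/5 with slerp weights a = sin((1−f)δ)/sin δ ≈ 1.413, b = sin(fδ)/sin δ ≈ 0.703.
p = a·p₁ + b·p₂ ≈ (-0.239, 0.964, -0.114); φ = arcsin(p_z) ≈ -6.54°, λ = atan2(p_y, p_x) ≈ 103.91°.

≈ lat 7°S, lon 104°E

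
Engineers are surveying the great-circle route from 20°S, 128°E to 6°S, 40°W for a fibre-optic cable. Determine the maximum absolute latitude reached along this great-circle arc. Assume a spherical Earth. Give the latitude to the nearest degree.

The great circle lies in the plane with unit normal n̂ = (p₁ × p₂)/|p₁ × p₂|.
Here n̂_z ≈ -0.407; the vertex latitude is φ_max = arccos|n̂_z| ≈ 66.0°.
Check via Clairaut: cos φ_max = |cos φ₁| · sin C = cos(20.0°)·sin(154.4°) ≈ 0.407, again giving ≈ 66.0°.

≈ 66°S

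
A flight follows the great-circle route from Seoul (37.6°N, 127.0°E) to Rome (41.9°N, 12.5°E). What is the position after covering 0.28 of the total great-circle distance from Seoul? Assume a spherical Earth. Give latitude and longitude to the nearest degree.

≈ (52°N, 102°E)

From cos δ = sin φ₁ sin φ₂ + cos φ₁ cos φ₂ cos Δλ, the central angle is δ ≈ 1.407 rad (80.6°).
Interpolate at f = 0.28 with slerp weights a = sin((1−f)δ)/sin δ ≈ 0.860, b = sin(fδ)/sin δ ≈ 0.389.
p = a·p₁ + b·p₂ ≈ (-0.127, 0.607, 0.785); φ = arcsin(p_z) ≈ 51.68°, λ = atan2(p_y, p_x) ≈ 101.85°.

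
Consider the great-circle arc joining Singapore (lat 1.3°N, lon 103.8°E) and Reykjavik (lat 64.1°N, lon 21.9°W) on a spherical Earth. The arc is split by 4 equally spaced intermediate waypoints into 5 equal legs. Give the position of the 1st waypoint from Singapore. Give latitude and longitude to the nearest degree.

≈ lat 21°N, lon 96°E

Convert each endpoint to a unit vector on the sphere (x = cos φ cos λ, y = cos φ sin λ, z = sin φ).
The central angle between the endpoints is δ = arccos(p₁·p₂) ≈ 1.807 rad (103.6°).
Interpolate at f = 1/5 with slerp weights a = sin((1−f)δ)/sin δ ≈ 1.021, b = sin(fδ)/sin δ ≈ 0.364.
p = a·p₁ + b·p₂ ≈ (-0.096, 0.932, 0.350); φ = arcsin(p_z) ≈ 20.51°, λ = atan2(p_y, p_x) ≈ 95.88°.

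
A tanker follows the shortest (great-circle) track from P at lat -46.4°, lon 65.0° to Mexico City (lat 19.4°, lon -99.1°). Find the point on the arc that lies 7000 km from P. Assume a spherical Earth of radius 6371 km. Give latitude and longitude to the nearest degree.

Write both endpoints as unit vectors p₁, p₂ with components (cos φ cos λ, cos φ sin λ, sin φ).
The central angle between the endpoints is δ = arccos(p₁·p₂) ≈ 2.618 rad (150.0°). The total great-circle distance is δ·R ≈ 2.618 × 6371 ≈ 16680 km, so the target fraction is f = 7000/16680 ≈ 0.420.
Interpolate at f ≈ 0.420 with slerp weights a = sin((1−f)δ)/sin δ ≈ 1.998, b = sin(fδ)/sin δ ≈ 1.782.
p = a·p₁ + b·p₂ ≈ (0.317, -0.411, -0.855); φ = arcsin(p_z) ≈ -58.77°, λ = atan2(p_y, p_x) ≈ -52.38°.

≈ lat -59°, lon -52°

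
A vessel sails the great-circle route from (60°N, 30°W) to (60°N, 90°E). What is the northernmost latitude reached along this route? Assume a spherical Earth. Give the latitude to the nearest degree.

≈ 74°N

The great circle lies in the plane with unit normal n̂ = (p₁ × p₂)/|p₁ × p₂|.
Here n̂_z ≈ +0.277; the vertex latitude is φ_max = arccos|n̂_z| ≈ 73.9°.
Check via Clairaut: cos φ_max = |cos φ₁| · sin C = cos(60.0°)·sin(33.7°) ≈ 0.277, again giving ≈ 73.9°.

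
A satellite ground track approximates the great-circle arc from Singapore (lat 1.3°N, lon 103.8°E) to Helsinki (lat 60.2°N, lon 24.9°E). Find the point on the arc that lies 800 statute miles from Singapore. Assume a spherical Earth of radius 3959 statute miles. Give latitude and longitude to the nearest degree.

≈ lat 11°N, lon 98°E

The haversine formula gives a central angle δ ≈ 1.455 rad (83.4°) between the endpoints. The total great-circle distance is δ·R ≈ 1.455 × 3959 ≈ 5761 mi, so the target fraction is f = 800/5761 ≈ 0.139.
Interpolate at f ≈ 0.139 with slerp weights a = sin((1−f)δ)/sin δ ≈ 0.956, b = sin(fδ)/sin δ ≈ 0.202.
p = a·p₁ + b·p₂ ≈ (-0.137, 0.971, 0.197); φ = arcsin(p_z) ≈ 11.36°, λ = atan2(p_y, p_x) ≈ 98.03°.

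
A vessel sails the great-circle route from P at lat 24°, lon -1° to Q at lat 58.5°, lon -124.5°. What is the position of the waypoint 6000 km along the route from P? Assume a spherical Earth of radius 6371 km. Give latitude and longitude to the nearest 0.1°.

Convert each endpoint to a unit vector on the sphere (x = cos φ cos λ, y = cos φ sin λ, z = sin φ).
The central angle between the endpoints is δ = arccos(p₁·p₂) ≈ 1.487 rad (85.2°). The total great-circle distance is δ·R ≈ 1.487 × 6371 ≈ 9476 km, so the target fraction is f = 6000/9476 ≈ 0.633.
Interpolate at f ≈ 0.633 with slerp weights a = sin((1−f)δ)/sin δ ≈ 0.521, b = sin(fδ)/sin δ ≈ 0.811.
p = a·p₁ + b·p₂ ≈ (0.236, -0.358, 0.904); φ = arcsin(p_z) ≈ 64.64°, λ = atan2(p_y, p_x) ≈ -56.64°.

≈ lat 64.6°, lon -56.6°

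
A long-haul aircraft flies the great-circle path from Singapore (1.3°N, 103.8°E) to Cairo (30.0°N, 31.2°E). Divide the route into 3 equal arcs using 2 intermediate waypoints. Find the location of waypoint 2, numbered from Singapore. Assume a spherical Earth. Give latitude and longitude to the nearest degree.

≈ 24°N, 58°E

Write both endpoints as unit vectors p₁, p₂ with components (cos φ cos λ, cos φ sin λ, sin φ).
The central angle between the endpoints is δ = arccos(p₁·p₂) ≈ 1.297 rad (74.3°).
Interpolate at f = 2/3 with slerp weights a = sin((1−f)δ)/sin δ ≈ 0.435, b = sin(fδ)/sin δ ≈ 0.790.
p = a·p₁ + b·p₂ ≈ (0.482, 0.777, 0.405); φ = arcsin(p_z) ≈ 23.89°, λ = atan2(p_y, p_x) ≈ 58.21°.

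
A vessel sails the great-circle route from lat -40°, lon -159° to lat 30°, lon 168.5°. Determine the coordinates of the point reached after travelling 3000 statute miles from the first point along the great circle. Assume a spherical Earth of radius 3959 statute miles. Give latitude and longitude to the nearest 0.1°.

≈ lat -0.3°, lon -178.2°

Write both endpoints as unit vectors p₁, p₂ with components (cos φ cos λ, cos φ sin λ, sin φ).
The central angle between the endpoints is δ = arccos(p₁·p₂) ≈ 1.330 rad (76.2°). The total great-circle distance is δ·R ≈ 1.330 × 3959 ≈ 5267 mi, so the target fraction is f = 3000/5267 ≈ 0.570.
Interpolate at f ≈ 0.570 with slerp weights a = sin((1−f)δ)/sin δ ≈ 0.558, b = sin(fδ)/sin δ ≈ 0.708.
p = a·p₁ + b·p₂ ≈ (-1.000, -0.031, -0.005); φ = arcsin(p_z) ≈ -0.27°, λ = atan2(p_y, p_x) ≈ -178.23°.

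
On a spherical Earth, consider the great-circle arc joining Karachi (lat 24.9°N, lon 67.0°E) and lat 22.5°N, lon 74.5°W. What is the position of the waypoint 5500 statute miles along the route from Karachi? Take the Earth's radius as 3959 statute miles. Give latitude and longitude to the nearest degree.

≈ lat 48°N, lon 36°W

Write both endpoints as unit vectors p₁, p₂ with components (cos φ cos λ, cos φ sin λ, sin φ).
The central angle between the endpoints is δ = arccos(p₁·p₂) ≈ 2.088 rad (119.7°). The total great-circle distance is δ·R ≈ 2.088 × 3959 ≈ 8268 mi, so the target fraction is f = 5500/8268 ≈ 0.665.
Interpolate at f ≈ 0.665 with slerp weights a = sin((1−f)δ)/sin δ ≈ 0.740, b = sin(fδ)/sin δ ≈ 1.132.
p = a·p₁ + b·p₂ ≈ (0.542, -0.389, 0.745); φ = arcsin(p_z) ≈ 48.15°, λ = atan2(p_y, p_x) ≈ -35.70°.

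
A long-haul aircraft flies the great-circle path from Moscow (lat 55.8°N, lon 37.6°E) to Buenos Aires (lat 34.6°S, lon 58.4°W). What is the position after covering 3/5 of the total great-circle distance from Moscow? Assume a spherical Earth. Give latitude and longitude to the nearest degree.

≈ lat 5°N, lon 29°W

Write both endpoints as unit vectors p₁, p₂ with components (cos φ cos λ, cos φ sin λ, sin φ).
The central angle between the endpoints is δ = arccos(p₁·p₂) ≈ 2.115 rad (121.2°).
Interpolate at f = 3/5 with slerp weights a = sin((1−f)δ)/sin δ ≈ 0.875, b = sin(fδ)/sin δ ≈ 1.116.
p = a·p₁ + b·p₂ ≈ (0.871, -0.482, 0.090); φ = arcsin(p_z) ≈ 5.17°, λ = atan2(p_y, p_x) ≈ -28.97°.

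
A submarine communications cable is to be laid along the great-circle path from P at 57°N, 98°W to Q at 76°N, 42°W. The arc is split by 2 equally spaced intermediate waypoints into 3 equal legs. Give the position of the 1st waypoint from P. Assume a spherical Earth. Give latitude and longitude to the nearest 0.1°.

From cos δ = sin φ₁ sin φ₂ + cos φ₁ cos φ₂ cos Δλ, the central angle is δ ≈ 0.479 rad (27.4°).
Interpolate at f = 1/3 with slerp weights a = sin((1−f)δ)/sin δ ≈ 0.681, b = sin(fδ)/sin δ ≈ 0.345.
p = a·p₁ + b·p₂ ≈ (0.010, -0.423, 0.906); φ = arcsin(p_z) ≈ 64.95°, λ = atan2(p_y, p_x) ≈ -88.59°.

≈ 65.0°N, 88.6°W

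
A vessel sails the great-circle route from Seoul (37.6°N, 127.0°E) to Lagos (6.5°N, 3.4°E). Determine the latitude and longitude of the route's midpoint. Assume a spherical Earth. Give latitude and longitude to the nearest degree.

From cos δ = sin φ₁ sin φ₂ + cos φ₁ cos φ₂ cos Δλ, the central angle is δ ≈ 1.946 rad (111.5°).
Interpolate at f = 1/2 with slerp weights a = sin((1−f)δ)/sin δ ≈ 0.888, b = sin(fδ)/sin δ ≈ 0.888.
p = a·p₁ + b·p₂ ≈ (0.458, 0.615, 0.643); φ = arcsin(p_z) ≈ 39.99°, λ = atan2(p_y, p_x) ≈ 53.33°.

≈ 40°N, 53°E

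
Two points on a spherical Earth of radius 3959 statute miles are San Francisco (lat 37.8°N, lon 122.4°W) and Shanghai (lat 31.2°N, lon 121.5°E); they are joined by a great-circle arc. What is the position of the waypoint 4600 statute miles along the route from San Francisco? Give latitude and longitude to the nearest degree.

≈ lat 45°N, lon 144°E

Convert each endpoint to a unit vector on the sphere (x = cos φ cos λ, y = cos φ sin λ, z = sin φ).
The central angle between the endpoints is δ = arccos(p₁·p₂) ≈ 1.551 rad (88.8°). The total great-circle distance is δ·R ≈ 1.551 × 3959 ≈ 6139 mi, so the target fraction is f = 4600/6139 ≈ 0.749.
Interpolate at f ≈ 0.749 with slerp weights a = sin((1−f)δ)/sin δ ≈ 0.379, b = sin(fδ)/sin δ ≈ 0.918.
p = a·p₁ + b·p₂ ≈ (-0.571, 0.416, 0.708); φ = arcsin(p_z) ≈ 45.05°, λ = atan2(p_y, p_x) ≈ 143.88°.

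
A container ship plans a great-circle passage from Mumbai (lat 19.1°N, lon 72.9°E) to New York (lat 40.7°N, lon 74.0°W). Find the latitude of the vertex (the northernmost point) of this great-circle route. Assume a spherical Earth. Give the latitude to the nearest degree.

The great circle lies in the plane with unit normal n̂ = (p₁ × p₂)/|p₁ × p₂|.
Here n̂_z ≈ -0.424; the vertex latitude is φ_max = arccos|n̂_z| ≈ 64.9°.
Check via Clairaut: cos φ_max = |cos φ₁| · sin C = cos(19.1°)·sin(26.7°) ≈ 0.424, again giving ≈ 64.9°.

≈ 65°N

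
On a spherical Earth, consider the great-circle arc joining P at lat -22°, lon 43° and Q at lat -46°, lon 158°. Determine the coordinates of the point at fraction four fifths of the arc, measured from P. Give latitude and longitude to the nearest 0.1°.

The haversine formula gives a central angle δ ≈ 1.574 rad (90.2°) between the endpoints.
Interpolate at f = 4/5 with slerp weights a = sin((1−f)δ)/sin δ ≈ 0.310, b = sin(fδ)/sin δ ≈ 0.952.
p = a·p₁ + b·p₂ ≈ (-0.403, 0.443, -0.801); φ = arcsin(p_z) ≈ -53.18°, λ = atan2(p_y, p_x) ≈ 132.27°.

≈ lat -53.2°, lon 132.3°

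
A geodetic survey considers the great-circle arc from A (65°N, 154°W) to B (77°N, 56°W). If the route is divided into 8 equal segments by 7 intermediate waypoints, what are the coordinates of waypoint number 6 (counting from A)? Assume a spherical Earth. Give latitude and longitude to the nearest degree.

≈ (79°N, 91°W)

From cos δ = sin φ₁ sin φ₂ + cos φ₁ cos φ₂ cos Δλ, the central angle is δ ≈ 0.516 rad (29.6°).
Interpolate at f = 6/8 with slerp weights a = sin((1−f)δ)/sin δ ≈ 0.261, b = sin(fδ)/sin δ ≈ 0.765.
p = a·p₁ + b·p₂ ≈ (-0.003, -0.191, 0.982); φ = arcsin(p_z) ≈ 78.99°, λ = atan2(p_y, p_x) ≈ -90.84°.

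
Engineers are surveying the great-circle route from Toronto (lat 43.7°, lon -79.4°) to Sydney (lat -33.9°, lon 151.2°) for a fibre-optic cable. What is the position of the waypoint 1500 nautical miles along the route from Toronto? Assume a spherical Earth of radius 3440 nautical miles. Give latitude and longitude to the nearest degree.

Write both endpoints as unit vectors p₁, p₂ with components (cos φ cos λ, cos φ sin λ, sin φ).
The central angle between the endpoints is δ = arccos(p₁·p₂) ≈ 2.444 rad (140.0°). The total great-circle distance is δ·R ≈ 2.444 × 3440 ≈ 8406 nmi, so the target fraction is f = 1500/8406 ≈ 0.178.
Interpolate at f ≈ 0.178 with slerp weights a = sin((1−f)δ)/sin δ ≈ 1.410, b = sin(fδ)/sin δ ≈ 0.657.
p = a·p₁ + b·p₂ ≈ (-0.291, -0.739, 0.608); φ = arcsin(p_z) ≈ 37.41°, λ = atan2(p_y, p_x) ≈ -111.46°.

≈ lat 37°, lon -111°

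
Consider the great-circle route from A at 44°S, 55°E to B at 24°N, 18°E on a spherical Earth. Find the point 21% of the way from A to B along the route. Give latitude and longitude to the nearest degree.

≈ 30°S, 45°E

From cos δ = sin φ₁ sin φ₂ + cos φ₁ cos φ₂ cos Δλ, the central angle is δ ≈ 1.326 rad (76.0°).
Interpolate at f = 0.21 with slerp weights a = sin((1−f)δ)/sin δ ≈ 0.893, b = sin(fδ)/sin δ ≈ 0.283.
p = a·p₁ + b·p₂ ≈ (0.615, 0.606, -0.505); φ = arcsin(p_z) ≈ -30.33°, λ = atan2(p_y, p_x) ≈ 44.60°.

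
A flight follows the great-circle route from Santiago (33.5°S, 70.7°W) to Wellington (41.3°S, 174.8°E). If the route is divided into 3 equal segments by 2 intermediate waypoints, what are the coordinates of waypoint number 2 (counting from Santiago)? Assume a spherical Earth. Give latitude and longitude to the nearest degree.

≈ (54°S, 147°W)

The haversine formula gives a central angle δ ≈ 1.466 rad (84.0°) between the endpoints.
Interpolate at f = 2/3 with slerp weights a = sin((1−f)δ)/sin δ ≈ 0.472, b = sin(fδ)/sin δ ≈ 0.834.
p = a·p₁ + b·p₂ ≈ (-0.494, -0.315, -0.811); φ = arcsin(p_z) ≈ -54.17°, λ = atan2(p_y, p_x) ≈ -147.47°.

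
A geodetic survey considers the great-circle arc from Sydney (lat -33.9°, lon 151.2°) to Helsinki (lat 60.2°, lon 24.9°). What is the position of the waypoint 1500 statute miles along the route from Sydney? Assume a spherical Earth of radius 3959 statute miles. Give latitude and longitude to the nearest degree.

The haversine formula gives a central angle δ ≈ 2.386 rad (136.7°) between the endpoints. The total great-circle distance is δ·R ≈ 2.386 × 3959 ≈ 9448 mi, so the target fraction is f = 1500/9448 ≈ 0.159.
Interpolate at f ≈ 0.159 with slerp weights a = sin((1−f)δ)/sin δ ≈ 1.322, b = sin(fδ)/sin δ ≈ 0.540.
p = a·p₁ + b·p₂ ≈ (-0.718, 0.642, -0.269); φ = arcsin(p_z) ≈ -15.61°, λ = atan2(p_y, p_x) ≈ 138.23°.

≈ lat -16°, lon 138°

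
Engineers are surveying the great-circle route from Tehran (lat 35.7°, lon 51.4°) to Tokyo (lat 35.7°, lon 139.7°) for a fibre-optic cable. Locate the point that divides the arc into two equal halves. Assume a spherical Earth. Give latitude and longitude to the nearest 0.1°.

≈ lat 45.0°, lon 95.5°

From cos δ = sin φ₁ sin φ₂ + cos φ₁ cos φ₂ cos Δλ, the central angle is δ ≈ 1.202 rad (68.9°).
Interpolate at f = 1/2 with slerp weights a = sin((1−f)δ)/sin δ ≈ 0.606, b = sin(fδ)/sin δ ≈ 0.606.
p = a·p₁ + b·p₂ ≈ (-0.068, 0.703, 0.708); φ = arcsin(p_z) ≈ 45.04°, λ = atan2(p_y, p_x) ≈ 95.55°.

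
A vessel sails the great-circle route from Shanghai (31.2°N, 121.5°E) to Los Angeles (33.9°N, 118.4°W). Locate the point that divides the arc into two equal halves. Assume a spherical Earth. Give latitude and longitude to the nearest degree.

Write both endpoints as unit vectors p₁, p₂ with components (cos φ cos λ, cos φ sin λ, sin φ).
The central angle between the endpoints is δ = arccos(p₁·p₂) ≈ 1.638 rad (93.8°).
Interpolate at f = 1/2 with slerp weights a = sin((1−f)δ)/sin δ ≈ 0.732, b = sin(fδ)/sin δ ≈ 0.732.
p = a·p₁ + b·p₂ ≈ (-0.616, -0.001, 0.788); φ = arcsin(p_z) ≈ 51.96°, λ = atan2(p_y, p_x) ≈ -179.95°.

≈ 52°N, 180°E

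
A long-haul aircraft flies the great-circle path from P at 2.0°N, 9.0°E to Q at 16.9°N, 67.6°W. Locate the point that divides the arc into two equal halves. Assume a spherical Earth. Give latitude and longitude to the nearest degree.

≈ 12°N, 28°W

The haversine formula gives a central angle δ ≈ 1.337 rad (76.6°) between the endpoints.
Interpolate at f = 1/2 with slerp weights a = sin((1−f)δ)/sin δ ≈ 0.637, b = sin(fδ)/sin δ ≈ 0.637.
p = a·p₁ + b·p₂ ≈ (0.861, -0.464, 0.207); φ = arcsin(p_z) ≈ 11.97°, λ = atan2(p_y, p_x) ≈ -28.32°.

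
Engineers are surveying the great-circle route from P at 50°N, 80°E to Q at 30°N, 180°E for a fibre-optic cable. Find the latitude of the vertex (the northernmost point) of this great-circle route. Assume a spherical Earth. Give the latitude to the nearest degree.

The great circle lies in the plane with unit normal n̂ = (p₁ × p₂)/|p₁ × p₂|.
Here n̂_z ≈ +0.572; the vertex latitude is φ_max = arccos|n̂_z| ≈ 55.1°.
Check via Clairaut: cos φ_max = |cos φ₁| · sin C = cos(50.0°)·sin(62.9°) ≈ 0.572, again giving ≈ 55.1°.

≈ 55°N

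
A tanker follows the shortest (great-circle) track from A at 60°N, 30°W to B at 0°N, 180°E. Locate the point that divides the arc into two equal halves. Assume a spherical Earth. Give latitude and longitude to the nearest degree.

Write both endpoints as unit vectors p₁, p₂ with components (cos φ cos λ, cos φ sin λ, sin φ).
The central angle between the endpoints is δ = arccos(p₁·p₂) ≈ 2.019 rad (115.7°).
Interpolate at f = 1/2 with slerp weights a = sin((1−f)δ)/sin δ ≈ 0.939, b = sin(fδ)/sin δ ≈ 0.939.
p = a·p₁ + b·p₂ ≈ (-0.532, -0.235, 0.813); φ = arcsin(p_z) ≈ 54.42°, λ = atan2(p_y, p_x) ≈ -156.21°.

≈ 54°N, 156°W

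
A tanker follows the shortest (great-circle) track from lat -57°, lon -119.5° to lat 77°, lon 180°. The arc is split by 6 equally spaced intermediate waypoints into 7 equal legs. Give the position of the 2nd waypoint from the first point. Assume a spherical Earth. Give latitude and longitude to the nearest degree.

≈ lat -18°, lon -131°

Write both endpoints as unit vectors p₁, p₂ with components (cos φ cos λ, cos φ sin λ, sin φ).
The central angle between the endpoints is δ = arccos(p₁·p₂) ≈ 2.429 rad (139.2°).
Interpolate at f = 2/7 with slerp weights a = sin((1−f)δ)/sin δ ≈ 1.509, b = sin(fδ)/sin δ ≈ 0.979.
p = a·p₁ + b·p₂ ≈ (-0.625, -0.715, -0.312); φ = arcsin(p_z) ≈ -18.19°, λ = atan2(p_y, p_x) ≈ -131.14°.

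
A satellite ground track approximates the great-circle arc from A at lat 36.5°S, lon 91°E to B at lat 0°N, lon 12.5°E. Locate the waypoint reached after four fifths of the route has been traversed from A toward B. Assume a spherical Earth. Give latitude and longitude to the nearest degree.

≈ lat 10°S, lon 26°E

From cos δ = sin φ₁ sin φ₂ + cos φ₁ cos φ₂ cos Δλ, the central angle is δ ≈ 1.410 rad (80.8°).
Interpolate at f = 4/5 with slerp weights a = sin((1−f)δ)/sin δ ≈ 0.282, b = sin(fδ)/sin δ ≈ 0.915.
p = a·p₁ + b·p₂ ≈ (0.890, 0.425, -0.168); φ = arcsin(p_z) ≈ -9.65°, λ = atan2(p_y, p_x) ≈ 25.52°.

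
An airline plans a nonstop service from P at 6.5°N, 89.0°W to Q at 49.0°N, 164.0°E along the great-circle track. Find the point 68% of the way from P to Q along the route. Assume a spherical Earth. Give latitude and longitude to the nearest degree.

Write both endpoints as unit vectors p₁, p₂ with components (cos φ cos λ, cos φ sin λ, sin φ).
The central angle between the endpoints is δ = arccos(p₁·p₂) ≈ 1.676 rad (96.0°).
Interpolate at f = 0.68 with slerp weights a = sin((1−f)δ)/sin δ ≈ 0.514, b = sin(fδ)/sin δ ≈ 0.914.
p = a·p₁ + b·p₂ ≈ (-0.567, -0.345, 0.748); φ = arcsin(p_z) ≈ 48.39°, λ = atan2(p_y, p_x) ≈ -148.67°.

≈ 48°N, 149°W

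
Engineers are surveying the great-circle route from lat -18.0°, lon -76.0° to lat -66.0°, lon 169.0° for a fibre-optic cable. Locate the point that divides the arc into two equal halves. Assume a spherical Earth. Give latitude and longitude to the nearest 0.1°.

Convert each endpoint to a unit vector on the sphere (x = cos φ cos λ, y = cos φ sin λ, z = sin φ).
The central angle between the endpoints is δ = arccos(p₁·p₂) ≈ 1.452 rad (83.2°).
Interpolate at f = 1/2 with slerp weights a = sin((1−f)δ)/sin δ ≈ 0.669, b = sin(fδ)/sin δ ≈ 0.669.
p = a·p₁ + b·p₂ ≈ (-0.113, -0.565, -0.817); φ = arcsin(p_z) ≈ -54.81°, λ = atan2(p_y, p_x) ≈ -101.32°.

≈ lat -54.8°, lon -101.3°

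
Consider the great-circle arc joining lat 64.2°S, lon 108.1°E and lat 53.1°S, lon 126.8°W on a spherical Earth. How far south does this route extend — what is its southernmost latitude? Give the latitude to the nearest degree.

≈ 75°S

The great circle lies in the plane with unit normal n̂ = (p₁ × p₂)/|p₁ × p₂|.
Here n̂_z ≈ +0.260; the vertex latitude is φ_max = arccos|n̂_z| ≈ 74.9°.
Check via Clairaut: cos φ_max = |cos φ₁| · sin C = cos(64.2°)·sin(143.3°) ≈ 0.260, again giving ≈ 74.9°.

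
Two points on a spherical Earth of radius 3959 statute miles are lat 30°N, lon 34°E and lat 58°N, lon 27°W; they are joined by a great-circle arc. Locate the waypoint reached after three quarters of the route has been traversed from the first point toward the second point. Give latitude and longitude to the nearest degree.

≈ lat 55°N, lon 5°W

From cos δ = sin φ₁ sin φ₂ + cos φ₁ cos φ₂ cos Δλ, the central angle is δ ≈ 0.868 rad (49.7°).
Interpolate at f = 3/4 with slerp weights a = sin((1−f)δ)/sin δ ≈ 0.282, b = sin(fδ)/sin δ ≈ 0.794.
p = a·p₁ + b·p₂ ≈ (0.578, -0.054, 0.815); φ = arcsin(p_z) ≈ 54.54°, λ = atan2(p_y, p_x) ≈ -5.38°.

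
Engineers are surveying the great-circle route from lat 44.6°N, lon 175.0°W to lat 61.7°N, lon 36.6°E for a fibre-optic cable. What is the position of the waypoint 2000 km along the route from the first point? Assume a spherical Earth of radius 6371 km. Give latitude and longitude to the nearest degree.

≈ lat 62°N, lon 175°E

Convert each endpoint to a unit vector on the sphere (x = cos φ cos λ, y = cos φ sin λ, z = sin φ).
The central angle between the endpoints is δ = arccos(p₁·p₂) ≈ 1.234 rad (70.7°). The total great-circle distance is δ·R ≈ 1.234 × 6371 ≈ 7860 km, so the target fraction is f = 2000/7860 ≈ 0.254.
Interpolate at f ≈ 0.254 with slerp weights a = sin((1−f)δ)/sin δ ≈ 0.843, b = sin(fδ)/sin δ ≈ 0.327.
p = a·p₁ + b·p₂ ≈ (-0.473, 0.040, 0.880); φ = arcsin(p_z) ≈ 61.64°, λ = atan2(p_y, p_x) ≈ 175.15°.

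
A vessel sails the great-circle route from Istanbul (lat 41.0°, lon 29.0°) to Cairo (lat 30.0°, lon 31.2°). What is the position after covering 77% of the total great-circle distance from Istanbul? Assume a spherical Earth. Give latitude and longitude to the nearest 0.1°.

Write both endpoints as unit vectors p₁, p₂ with components (cos φ cos λ, cos φ sin λ, sin φ).
The central angle between the endpoints is δ = arccos(p₁·p₂) ≈ 0.194 rad (11.1°).
Interpolate at f = 0.77 with slerp weights a = sin((1−f)δ)/sin δ ≈ 0.231, b = sin(fδ)/sin δ ≈ 0.772.
p = a·p₁ + b·p₂ ≈ (0.725, 0.431, 0.538); φ = arcsin(p_z) ≈ 32.53°, λ = atan2(p_y, p_x) ≈ 30.74°.

≈ lat 32.5°, lon 30.7°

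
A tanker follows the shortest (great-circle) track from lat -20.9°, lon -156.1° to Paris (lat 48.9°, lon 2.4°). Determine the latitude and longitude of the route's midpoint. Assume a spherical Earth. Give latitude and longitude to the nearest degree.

≈ lat 45°, lon -119°

Convert each endpoint to a unit vector on the sphere (x = cos φ cos λ, y = cos φ sin λ, z = sin φ).
The central angle between the endpoints is δ = arccos(p₁·p₂) ≈ 2.568 rad (147.2°).
Interpolate at f = 1/2 with slerp weights a = sin((1−f)δ)/sin δ ≈ 1.769, b = sin(fδ)/sin δ ≈ 1.769.
p = a·p₁ + b·p₂ ≈ (-0.349, -0.621, 0.702); φ = arcsin(p_z) ≈ 44.59°, λ = atan2(p_y, p_x) ≈ -119.34°.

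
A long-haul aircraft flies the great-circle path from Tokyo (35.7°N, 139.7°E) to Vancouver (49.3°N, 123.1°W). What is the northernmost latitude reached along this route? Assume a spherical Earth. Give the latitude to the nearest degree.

≈ 55°N

The great circle lies in the plane with unit normal n̂ = (p₁ × p₂)/|p₁ × p₂|.
Here n̂_z ≈ +0.567; the vertex latitude is φ_max = arccos|n̂_z| ≈ 55.5°.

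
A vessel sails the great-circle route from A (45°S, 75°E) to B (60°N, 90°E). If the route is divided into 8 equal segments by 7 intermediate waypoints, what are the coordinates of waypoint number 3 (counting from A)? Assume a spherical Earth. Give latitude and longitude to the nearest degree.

Convert each endpoint to a unit vector on the sphere (x = cos φ cos λ, y = cos φ sin λ, z = sin φ).
The central angle between the endpoints is δ = arccos(p₁·p₂) ≈ 1.845 rad (105.7°).
Interpolate at f = 3/8 with slerp weights a = sin((1−f)δ)/sin δ ≈ 0.950, b = sin(fδ)/sin δ ≈ 0.663.
p = a·p₁ + b·p₂ ≈ (0.174, 0.980, -0.097); φ = arcsin(p_z) ≈ -5.59°, λ = atan2(p_y, p_x) ≈ 79.94°.

≈ (6°S, 80°E)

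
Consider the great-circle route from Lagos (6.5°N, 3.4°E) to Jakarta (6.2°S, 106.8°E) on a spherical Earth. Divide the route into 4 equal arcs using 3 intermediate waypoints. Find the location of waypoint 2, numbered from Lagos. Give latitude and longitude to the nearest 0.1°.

Write both endpoints as unit vectors p₁, p₂ with components (cos φ cos λ, cos φ sin λ, sin φ).
The central angle between the endpoints is δ = arccos(p₁·p₂) ≈ 1.814 rad (104.0°).
Interpolate at f = 2/4 with slerp weights a = sin((1−f)δ)/sin δ ≈ 0.812, b = sin(fδ)/sin δ ≈ 0.812.
p = a·p₁ + b·p₂ ≈ (0.572, 0.820, 0.004); φ = arcsin(p_z) ≈ 0.24°, λ = atan2(p_y, p_x) ≈ 55.12°.

≈ (0.2°N, 55.1°E)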